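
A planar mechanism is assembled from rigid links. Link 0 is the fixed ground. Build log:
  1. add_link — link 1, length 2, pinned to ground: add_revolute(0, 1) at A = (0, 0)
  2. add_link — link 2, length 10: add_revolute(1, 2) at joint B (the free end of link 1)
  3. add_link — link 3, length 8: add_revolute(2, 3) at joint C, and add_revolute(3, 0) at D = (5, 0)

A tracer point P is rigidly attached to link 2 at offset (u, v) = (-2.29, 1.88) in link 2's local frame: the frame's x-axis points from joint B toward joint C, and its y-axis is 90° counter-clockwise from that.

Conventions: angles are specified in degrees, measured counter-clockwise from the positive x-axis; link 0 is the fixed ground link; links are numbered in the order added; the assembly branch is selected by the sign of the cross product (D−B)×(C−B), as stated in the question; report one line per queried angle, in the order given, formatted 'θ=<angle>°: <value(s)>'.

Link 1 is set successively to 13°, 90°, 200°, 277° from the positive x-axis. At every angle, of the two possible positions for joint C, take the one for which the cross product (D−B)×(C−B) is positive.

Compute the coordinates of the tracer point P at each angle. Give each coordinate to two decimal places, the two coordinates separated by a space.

A=(0,0), D=(5.00,0)
θ=13°: B = A + 2.00·(cos13°, sin13°) = (1.9487, 0.4499)
θ=13°: |BD| = 3.0843
θ=13°: circle(B,10.00) ∩ circle(D,8.00): a=7.3782, h=6.7499
θ=13°:   candidates: C₊=(10.2327,6.0514) cross=20.819; C₋=(8.2634,-7.3041) cross=-20.819
θ=13°:   branch + wants cross > 0 → take C=(10.2327,6.0514) (cross=20.819)
θ=13°: ex = (C−B)/|BC| = (0.8284,0.5601); ey = (-0.5601,0.8284)
θ=13°: P = B + -2.29·ex + 1.88·ey = (-1.0014,0.7245)
θ=90°: B = A + 2.00·(cos90°, sin90°) = (0.0000, 2.0000)
θ=90°: |BD| = 5.3852
θ=90°: circle(B,10.00) ∩ circle(D,8.00): a=6.0351, h=7.9736
θ=90°:   candidates: C₊=(8.5648,7.1619) cross=42.939; C₋=(2.6421,-7.6446) cross=-42.939
θ=90°:   branch + wants cross > 0 → take C=(8.5648,7.1619) (cross=42.939)
θ=90°: ex = (C−B)/|BC| = (0.8565,0.5162); ey = (-0.5162,0.8565)
θ=90°: P = B + -2.29·ex + 1.88·ey = (-2.9318,2.4281)
θ=200°: B = A + 2.00·(cos200°, sin200°) = (-1.8794, -0.6840)
θ=200°: |BD| = 6.9133
θ=200°: circle(B,10.00) ∩ circle(D,8.00): a=6.0603, h=7.9544
θ=200°:   candidates: C₊=(3.3642,7.8310) cross=54.991; C₋=(4.9383,-7.9998) cross=-54.991
θ=200°:   branch + wants cross > 0 → take C=(3.3642,7.8310) (cross=54.991)
θ=200°: ex = (C−B)/|BC| = (0.5244,0.8515); ey = (-0.8515,0.5244)
θ=200°: P = B + -2.29·ex + 1.88·ey = (-4.6810,-1.6482)
θ=277°: B = A + 2.00·(cos277°, sin277°) = (0.2437, -1.9851)
θ=277°: |BD| = 5.1539
θ=277°: circle(B,10.00) ∩ circle(D,8.00): a=6.0695, h=7.9474
θ=277°:   candidates: C₊=(2.7839,7.6869) cross=40.960; C₋=(8.9060,-6.9816) cross=-40.960
θ=277°:   branch + wants cross > 0 → take C=(2.7839,7.6869) (cross=40.960)
θ=277°: ex = (C−B)/|BC| = (0.2540,0.9672); ey = (-0.9672,0.2540)
θ=277°: P = B + -2.29·ex + 1.88·ey = (-2.1563,-3.7224)

θ=13°: -1.00 0.72
θ=90°: -2.93 2.43
θ=200°: -4.68 -1.65
θ=277°: -2.16 -3.72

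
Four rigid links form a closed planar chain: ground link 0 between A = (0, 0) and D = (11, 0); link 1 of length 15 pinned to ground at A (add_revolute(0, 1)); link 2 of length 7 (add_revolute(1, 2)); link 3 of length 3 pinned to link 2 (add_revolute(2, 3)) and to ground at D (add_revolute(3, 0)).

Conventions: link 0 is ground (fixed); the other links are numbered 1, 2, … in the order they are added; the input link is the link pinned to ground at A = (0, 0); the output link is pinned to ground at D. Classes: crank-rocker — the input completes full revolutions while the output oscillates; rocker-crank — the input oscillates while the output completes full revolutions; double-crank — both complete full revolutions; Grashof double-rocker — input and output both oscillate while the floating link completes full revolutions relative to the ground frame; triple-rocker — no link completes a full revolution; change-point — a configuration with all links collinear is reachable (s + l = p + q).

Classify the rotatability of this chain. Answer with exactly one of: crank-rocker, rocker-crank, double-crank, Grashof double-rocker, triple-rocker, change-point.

lengths: ground=11, input=15, coupler=7, output=3
sorted: s=3 (shortest), l=15 (longest), p+q=18
s + l = 18 vs p + q = 18
s + l = p + q → change-point (collinear configuration reachable)

change-point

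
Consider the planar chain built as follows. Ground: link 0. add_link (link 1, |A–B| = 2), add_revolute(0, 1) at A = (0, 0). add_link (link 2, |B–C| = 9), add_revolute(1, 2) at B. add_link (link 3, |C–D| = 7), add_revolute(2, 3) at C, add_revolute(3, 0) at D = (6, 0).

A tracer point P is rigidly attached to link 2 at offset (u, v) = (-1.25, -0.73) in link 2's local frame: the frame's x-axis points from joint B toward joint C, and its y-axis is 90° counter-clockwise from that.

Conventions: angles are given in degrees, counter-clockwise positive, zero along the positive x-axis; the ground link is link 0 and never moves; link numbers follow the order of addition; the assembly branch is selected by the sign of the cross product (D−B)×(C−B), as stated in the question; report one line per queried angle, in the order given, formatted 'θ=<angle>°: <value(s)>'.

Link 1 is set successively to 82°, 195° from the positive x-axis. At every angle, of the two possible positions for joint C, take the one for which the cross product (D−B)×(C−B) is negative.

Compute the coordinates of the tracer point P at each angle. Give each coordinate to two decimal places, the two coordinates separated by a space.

A=(0,0), D=(6.00,0)
θ=82°: B = A + 2.00·(cos82°, sin82°) = (0.2783, 1.9805)
θ=82°: |BD| = 6.0547
θ=82°: circle(B,9.00) ∩ circle(D,7.00): a=5.6699, h=6.9894
θ=82°:   candidates: C₊=(7.9226,6.7308) cross=42.319; C₋=(3.3501,-6.4790) cross=-42.319
θ=82°:   branch - wants cross < 0 → take C=(3.3501,-6.4790) (cross=-42.319)
θ=82°: ex = (C−B)/|BC| = (0.3413,-0.9400); ey = (0.9400,0.3413)
θ=82°: P = B + -1.25·ex + -0.73·ey = (-0.8344,2.9063)
θ=195°: B = A + 2.00·(cos195°, sin195°) = (-1.9319, -0.5176)
θ=195°: |BD| = 7.9487
θ=195°: circle(B,9.00) ∩ circle(D,7.00): a=5.9873, h=6.7196
θ=195°:   candidates: C₊=(3.6051,6.5776) cross=53.412; C₋=(4.4803,-6.8330) cross=-53.412
θ=195°:   branch - wants cross < 0 → take C=(4.4803,-6.8330) (cross=-53.412)
θ=195°: ex = (C−B)/|BC| = (0.7125,-0.7017); ey = (0.7017,0.7125)
θ=195°: P = B + -1.25·ex + -0.73·ey = (-3.3347,-0.1606)

θ=82°: -0.83 2.91
θ=195°: -3.33 -0.16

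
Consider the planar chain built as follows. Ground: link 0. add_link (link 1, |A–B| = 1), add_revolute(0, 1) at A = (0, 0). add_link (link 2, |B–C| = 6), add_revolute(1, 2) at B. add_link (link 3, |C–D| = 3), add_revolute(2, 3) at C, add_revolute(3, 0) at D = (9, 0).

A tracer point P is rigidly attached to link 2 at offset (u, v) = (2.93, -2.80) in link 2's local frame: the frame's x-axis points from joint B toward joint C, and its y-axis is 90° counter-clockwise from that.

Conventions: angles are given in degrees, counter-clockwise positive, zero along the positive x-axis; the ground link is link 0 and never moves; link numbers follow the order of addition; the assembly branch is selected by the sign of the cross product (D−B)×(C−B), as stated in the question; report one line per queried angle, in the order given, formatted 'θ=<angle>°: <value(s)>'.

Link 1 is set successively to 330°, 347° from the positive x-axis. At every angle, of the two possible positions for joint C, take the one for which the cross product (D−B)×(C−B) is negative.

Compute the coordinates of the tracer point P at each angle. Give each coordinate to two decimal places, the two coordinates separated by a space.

A=(0,0), D=(9.00,0)
θ=330°: B = A + 1.00·(cos330°, sin330°) = (0.8660, -0.5000)
θ=330°: |BD| = 8.1493
θ=330°: circle(B,6.00) ∩ circle(D,3.00): a=5.7312, h=1.7756
θ=330°:   candidates: C₊=(6.4775,1.6239) cross=14.470; C₋=(6.6954,-1.9206) cross=-14.470
θ=330°:   branch - wants cross < 0 → take C=(6.6954,-1.9206) (cross=-14.470)
θ=330°: ex = (C−B)/|BC| = (0.9716,-0.2368); ey = (0.2368,0.9716)
θ=330°: P = B + 2.93·ex + -2.80·ey = (3.0497,-3.9141)
θ=347°: B = A + 1.00·(cos347°, sin347°) = (0.9744, -0.2250)
θ=347°: |BD| = 8.0288
θ=347°: circle(B,6.00) ∩ circle(D,3.00): a=5.6958, h=1.8861
θ=347°:   candidates: C₊=(6.6151,1.8200) cross=15.143; C₋=(6.7208,-1.9507) cross=-15.143
θ=347°:   branch - wants cross < 0 → take C=(6.7208,-1.9507) (cross=-15.143)
θ=347°: ex = (C−B)/|BC| = (0.9577,-0.2876); ey = (0.2876,0.9577)
θ=347°: P = B + 2.93·ex + -2.80·ey = (2.9752,-3.7494)

θ=330°: 3.05 -3.91
θ=347°: 2.98 -3.75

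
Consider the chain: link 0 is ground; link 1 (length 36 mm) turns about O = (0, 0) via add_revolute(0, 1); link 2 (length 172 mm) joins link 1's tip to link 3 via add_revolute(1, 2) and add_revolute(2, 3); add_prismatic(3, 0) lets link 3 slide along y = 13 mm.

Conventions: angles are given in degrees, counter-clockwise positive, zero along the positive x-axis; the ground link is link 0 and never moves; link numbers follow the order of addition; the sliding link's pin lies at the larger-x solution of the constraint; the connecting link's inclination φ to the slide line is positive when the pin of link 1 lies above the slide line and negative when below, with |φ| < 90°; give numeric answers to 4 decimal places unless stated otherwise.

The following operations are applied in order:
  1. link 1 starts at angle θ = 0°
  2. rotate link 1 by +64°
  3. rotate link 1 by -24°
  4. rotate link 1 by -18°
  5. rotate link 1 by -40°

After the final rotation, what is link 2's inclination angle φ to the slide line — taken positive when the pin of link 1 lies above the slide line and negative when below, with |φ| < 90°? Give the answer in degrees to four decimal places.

geometry: r = 36 mm, L = 172 mm, e = 13 mm; θ starts at 0°
rotate link 1 by +64°: θ ← 0° +64° = 64°
rotate link 1 by -24°: θ ← 64° -24° = 40°
rotate link 1 by -18°: θ ← 40° -18° = 22°
rotate link 1 by -40°: θ ← 22° -40° = -18°
h = r sin θ − e = -11.124612 − 13 = -24.124612
sin φ = h / L = -24.124612 / 172 = -0.14025937
φ = arcsin(-0.14025937) = -8.062855°

-8.0629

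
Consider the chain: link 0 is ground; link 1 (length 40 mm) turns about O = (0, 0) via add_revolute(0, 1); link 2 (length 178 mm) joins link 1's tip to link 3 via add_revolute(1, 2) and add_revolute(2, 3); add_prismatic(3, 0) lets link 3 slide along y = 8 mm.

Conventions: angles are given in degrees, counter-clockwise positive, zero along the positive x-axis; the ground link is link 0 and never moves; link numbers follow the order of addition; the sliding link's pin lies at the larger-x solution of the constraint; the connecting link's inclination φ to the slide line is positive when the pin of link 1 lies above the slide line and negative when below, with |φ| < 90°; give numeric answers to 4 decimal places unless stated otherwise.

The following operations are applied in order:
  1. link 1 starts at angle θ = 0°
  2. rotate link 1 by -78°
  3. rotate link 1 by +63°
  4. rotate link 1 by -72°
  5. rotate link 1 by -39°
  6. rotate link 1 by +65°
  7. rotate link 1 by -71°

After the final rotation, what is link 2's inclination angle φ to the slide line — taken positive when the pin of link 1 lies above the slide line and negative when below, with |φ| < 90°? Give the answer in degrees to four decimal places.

geometry: r = 40 mm, L = 178 mm, e = 8 mm; θ starts at 0°
rotate link 1 by -78°: θ ← 0° -78° = -78°
rotate link 1 by +63°: θ ← -78° +63° = -15°
rotate link 1 by -72°: θ ← -15° -72° = -87°
rotate link 1 by -39°: θ ← -87° -39° = -126°
rotate link 1 by +65°: θ ← -126° +65° = -61°
rotate link 1 by -71°: θ ← -61° -71° = -132°
h = r sin θ − e = -29.725793 − 8 = -37.725793
sin φ = h / L = -37.725793 / 178 = -0.21194266
φ = arcsin(-0.21194266) = -12.236221°

-12.2362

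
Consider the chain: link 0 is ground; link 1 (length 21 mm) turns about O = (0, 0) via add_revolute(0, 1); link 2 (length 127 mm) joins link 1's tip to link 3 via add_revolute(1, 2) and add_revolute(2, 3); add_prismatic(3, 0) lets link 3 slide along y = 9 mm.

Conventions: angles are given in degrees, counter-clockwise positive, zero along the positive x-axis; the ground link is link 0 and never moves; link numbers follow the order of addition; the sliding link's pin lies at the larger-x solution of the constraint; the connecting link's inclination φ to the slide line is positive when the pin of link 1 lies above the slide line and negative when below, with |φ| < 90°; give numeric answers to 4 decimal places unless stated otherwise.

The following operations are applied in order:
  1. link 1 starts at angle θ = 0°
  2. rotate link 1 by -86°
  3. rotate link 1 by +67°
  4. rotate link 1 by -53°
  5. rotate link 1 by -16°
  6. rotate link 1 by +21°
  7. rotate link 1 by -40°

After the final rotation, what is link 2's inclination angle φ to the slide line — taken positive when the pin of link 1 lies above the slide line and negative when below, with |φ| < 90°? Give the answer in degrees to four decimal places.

geometry: r = 21 mm, L = 127 mm, e = 9 mm; θ starts at 0°
rotate link 1 by -86°: θ ← 0° -86° = -86°
rotate link 1 by +67°: θ ← -86° +67° = -19°
rotate link 1 by -53°: θ ← -19° -53° = -72°
rotate link 1 by -16°: θ ← -72° -16° = -88°
rotate link 1 by +21°: θ ← -88° +21° = -67°
rotate link 1 by -40°: θ ← -67° -40° = -107°
h = r sin θ − e = -20.082400 − 9 = -29.082400
sin φ = h / L = -29.082400 / 127 = -0.22899527
φ = arcsin(-0.22899527) = -13.237927°

-13.2379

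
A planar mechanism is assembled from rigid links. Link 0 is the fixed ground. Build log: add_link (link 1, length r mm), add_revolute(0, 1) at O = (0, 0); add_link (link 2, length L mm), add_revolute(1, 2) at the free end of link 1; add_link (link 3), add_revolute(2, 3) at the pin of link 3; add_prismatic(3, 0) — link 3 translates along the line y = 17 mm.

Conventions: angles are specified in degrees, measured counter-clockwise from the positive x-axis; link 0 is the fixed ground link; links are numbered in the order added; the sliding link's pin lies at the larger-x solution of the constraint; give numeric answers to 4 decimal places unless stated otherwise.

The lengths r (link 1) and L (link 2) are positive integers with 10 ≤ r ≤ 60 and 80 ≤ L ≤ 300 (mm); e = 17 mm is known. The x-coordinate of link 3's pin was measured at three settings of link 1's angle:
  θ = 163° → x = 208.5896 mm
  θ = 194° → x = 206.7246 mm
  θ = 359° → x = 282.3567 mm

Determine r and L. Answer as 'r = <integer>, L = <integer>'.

constraint per measurement: (x − r cos θ)² + (r sin θ − e)² = L²
subtracting the θ₁ and θ₂ equations cancels the r² and L² terms:
r = (x₁² − x₂²) / (2[(x₁cos θ₁ + e sin θ₁) − (x₂cos θ₂ + e sin θ₂)]) = 37.9994 → r = 38
L² = (x₁ − r cos θ₁)² + (r sin θ₁ − e)² = 60024.9942 → L = 245.0000 → L = 245
check at θ₃=359°: x = 282.3567 (printed 282.3567) ✓

r = 38, L = 245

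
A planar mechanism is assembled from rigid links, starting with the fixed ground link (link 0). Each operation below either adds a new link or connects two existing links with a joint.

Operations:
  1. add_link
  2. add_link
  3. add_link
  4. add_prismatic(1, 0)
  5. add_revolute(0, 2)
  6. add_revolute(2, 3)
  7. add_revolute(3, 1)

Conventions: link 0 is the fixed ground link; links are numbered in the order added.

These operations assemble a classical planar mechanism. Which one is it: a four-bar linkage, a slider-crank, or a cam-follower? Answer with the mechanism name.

links: 4 (incl. ground); joints: 3 revolute, 1 prismatic, 0 higher (cam) pair, forming one closed loop
4 links, 3 revolutes + 1 prismatic in one loop → slider-crank

slider-crank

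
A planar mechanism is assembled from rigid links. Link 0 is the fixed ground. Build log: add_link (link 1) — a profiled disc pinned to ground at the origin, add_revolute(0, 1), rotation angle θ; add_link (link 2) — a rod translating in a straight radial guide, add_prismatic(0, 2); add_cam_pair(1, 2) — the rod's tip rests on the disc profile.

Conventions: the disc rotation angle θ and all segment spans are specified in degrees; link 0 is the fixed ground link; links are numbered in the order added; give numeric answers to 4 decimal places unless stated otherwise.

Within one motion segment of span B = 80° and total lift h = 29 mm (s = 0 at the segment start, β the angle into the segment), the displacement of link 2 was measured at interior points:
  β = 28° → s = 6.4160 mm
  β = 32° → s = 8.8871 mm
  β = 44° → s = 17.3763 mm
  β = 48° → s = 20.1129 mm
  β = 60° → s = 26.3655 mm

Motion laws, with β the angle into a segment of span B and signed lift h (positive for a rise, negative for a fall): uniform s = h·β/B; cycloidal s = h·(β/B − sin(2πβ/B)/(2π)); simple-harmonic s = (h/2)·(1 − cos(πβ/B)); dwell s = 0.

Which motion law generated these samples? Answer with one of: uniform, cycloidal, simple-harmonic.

candidates at β/B = r: uniform s = h·r (linear in β); cycloidal s = h·(r − sin(2πr)/(2π)); simple-harmonic s = (h/2)(1 − cos(πr))
β=28°: printed 6.4160 | uniform 10.1500, cycloidal 6.4160, simple-harmonic 7.9171
β=32°: printed 8.8871 | uniform 11.6000, cycloidal 8.8871, simple-harmonic 10.0193
β=44°: printed 17.3763 | uniform 15.9500, cycloidal 17.3763, simple-harmonic 16.7683
β=48°: printed 20.1129 | uniform 17.4000, cycloidal 20.1129, simple-harmonic 18.9807
β=60°: printed 26.3655 | uniform 21.7500, cycloidal 26.3655, simple-harmonic 24.7530
only one law matches every sample → cycloidal

cycloidal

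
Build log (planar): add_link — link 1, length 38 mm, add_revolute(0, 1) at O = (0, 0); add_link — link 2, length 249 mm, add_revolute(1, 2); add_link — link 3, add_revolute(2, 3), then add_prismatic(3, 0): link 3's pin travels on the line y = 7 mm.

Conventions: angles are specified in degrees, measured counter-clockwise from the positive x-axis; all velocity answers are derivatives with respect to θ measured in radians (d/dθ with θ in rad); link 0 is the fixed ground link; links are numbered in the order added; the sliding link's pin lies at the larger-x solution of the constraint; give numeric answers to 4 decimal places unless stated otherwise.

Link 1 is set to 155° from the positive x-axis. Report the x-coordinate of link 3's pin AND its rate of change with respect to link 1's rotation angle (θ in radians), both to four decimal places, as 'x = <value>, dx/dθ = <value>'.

geometry: r = 38 mm, L = 249 mm, e = 7 mm
crank pin P = (r cos θ, r sin θ) = (-34.439696, 16.059494)
h = r sin θ − e = 16.059494 − 7 = 9.059494
x = r cos θ + √(L² − h²) = -34.439696 + 248.835137 = 214.395441
dx/dθ = −r sin θ − h·r cos θ/√(L² − h²) (θ in radians; h = 9.059494) = -14.805627

x = 214.3954, dx/dθ = -14.8056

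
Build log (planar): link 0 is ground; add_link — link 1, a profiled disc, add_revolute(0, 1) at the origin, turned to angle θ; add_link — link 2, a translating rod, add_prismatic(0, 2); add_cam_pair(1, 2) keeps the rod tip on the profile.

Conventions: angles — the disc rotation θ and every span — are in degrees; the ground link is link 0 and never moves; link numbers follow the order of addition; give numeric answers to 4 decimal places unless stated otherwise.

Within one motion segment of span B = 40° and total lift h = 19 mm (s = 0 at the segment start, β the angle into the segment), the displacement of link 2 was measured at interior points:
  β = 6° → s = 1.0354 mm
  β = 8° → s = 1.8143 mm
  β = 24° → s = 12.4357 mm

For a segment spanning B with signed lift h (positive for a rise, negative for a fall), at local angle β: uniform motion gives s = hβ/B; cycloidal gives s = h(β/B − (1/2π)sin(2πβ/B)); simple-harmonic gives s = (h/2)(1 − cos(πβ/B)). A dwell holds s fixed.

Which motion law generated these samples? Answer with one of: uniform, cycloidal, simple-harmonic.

candidates at β/B = r: uniform s = h·r (linear in β); cycloidal s = h·(r − sin(2πr)/(2π)); simple-harmonic s = (h/2)(1 − cos(πr))
β=6°: printed 1.0354 | uniform 2.8500, cycloidal 0.4036, simple-harmonic 1.0354
β=8°: printed 1.8143 | uniform 3.8000, cycloidal 0.9241, simple-harmonic 1.8143
β=24°: printed 12.4357 | uniform 11.4000, cycloidal 13.1774, simple-harmonic 12.4357
only one law matches every sample → simple-harmonic

simple-harmonic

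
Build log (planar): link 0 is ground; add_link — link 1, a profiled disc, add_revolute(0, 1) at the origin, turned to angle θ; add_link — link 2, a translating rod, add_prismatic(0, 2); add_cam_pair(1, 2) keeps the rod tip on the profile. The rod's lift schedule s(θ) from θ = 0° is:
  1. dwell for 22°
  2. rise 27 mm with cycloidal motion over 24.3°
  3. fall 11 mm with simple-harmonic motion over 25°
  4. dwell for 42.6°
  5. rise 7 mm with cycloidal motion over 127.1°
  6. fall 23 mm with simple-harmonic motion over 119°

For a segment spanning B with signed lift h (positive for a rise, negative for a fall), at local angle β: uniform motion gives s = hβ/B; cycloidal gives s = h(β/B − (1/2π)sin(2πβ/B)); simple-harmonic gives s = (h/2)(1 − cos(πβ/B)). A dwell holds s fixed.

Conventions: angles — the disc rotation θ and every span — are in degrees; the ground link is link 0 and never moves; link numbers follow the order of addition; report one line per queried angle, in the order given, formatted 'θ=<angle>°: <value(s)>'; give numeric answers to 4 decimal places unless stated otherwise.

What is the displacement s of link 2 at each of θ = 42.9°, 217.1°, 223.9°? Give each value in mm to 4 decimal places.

seg 1 [0°–22°] dwell: s stays 0.0000
seg 2 [22°–46.3°] cycloidal, h=27: θ=42.9° here. β=20.9, B=24.3. 27·(0.8601 − sin(2π·0.8601)/(2π)) = 26.5318 → s = 26.5318
seg 2 [22°–46.3°] cycloidal, h=27: full span → s += 27 → s = 27.0000
seg 3 [46.3°–71.3°] simple-harmonic, h=-11: full span → s += -11 → s = 16.0000
seg 4 [71.3°–113.9°] dwell: s stays 16.0000
seg 5 [113.9°–241°] cycloidal, h=7: θ=217.1° here. β=103.2, B=127.1. 7·(0.8120 − sin(2π·0.8120)/(2π)) = 6.7144 → s = 22.7144
seg 5 [113.9°–241°] cycloidal, h=7: θ=223.9° here. β=110, B=127.1. 7·(0.8655 − sin(2π·0.8655)/(2π)) = 6.8918 → s = 22.8918

θ=42.9°: 26.5318
θ=217.1°: 22.7144
θ=223.9°: 22.8918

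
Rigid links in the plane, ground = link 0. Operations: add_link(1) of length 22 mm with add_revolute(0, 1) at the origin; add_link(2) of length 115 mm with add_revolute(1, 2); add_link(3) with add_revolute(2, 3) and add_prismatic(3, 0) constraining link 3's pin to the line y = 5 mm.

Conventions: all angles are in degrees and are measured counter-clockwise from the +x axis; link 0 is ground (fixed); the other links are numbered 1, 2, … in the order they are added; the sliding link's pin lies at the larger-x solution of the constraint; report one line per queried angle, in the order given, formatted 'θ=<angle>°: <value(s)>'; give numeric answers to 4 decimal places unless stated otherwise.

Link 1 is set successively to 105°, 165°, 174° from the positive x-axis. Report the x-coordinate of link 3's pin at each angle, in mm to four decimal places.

geometry: r = 22 mm, L = 115 mm, e = 5 mm
θ=105°: crank pin P = (r cos θ, r sin θ) = (-5.694019, 21.250368)
θ=105°: h = r sin θ − e = 21.250368 − 5 = 16.250368
θ=105°: x = r cos θ + √(L² − h²) = -5.694019 + 113.846061 = 108.152042
θ=165°: crank pin P = (r cos θ, r sin θ) = (-21.250368, 5.694019)
θ=165°: h = r sin θ − e = 5.694019 − 5 = 0.694019
θ=165°: x = r cos θ + √(L² − h²) = -21.250368 + 114.997906 = 93.747538
θ=174°: crank pin P = (r cos θ, r sin θ) = (-21.879482, 2.299626)
θ=174°: h = r sin θ − e = 2.299626 − 5 = -2.700374
θ=174°: x = r cos θ + √(L² − h²) = -21.879482 + 114.968291 = 93.088810

θ=105°: 108.1520
θ=165°: 93.7475
θ=174°: 93.0888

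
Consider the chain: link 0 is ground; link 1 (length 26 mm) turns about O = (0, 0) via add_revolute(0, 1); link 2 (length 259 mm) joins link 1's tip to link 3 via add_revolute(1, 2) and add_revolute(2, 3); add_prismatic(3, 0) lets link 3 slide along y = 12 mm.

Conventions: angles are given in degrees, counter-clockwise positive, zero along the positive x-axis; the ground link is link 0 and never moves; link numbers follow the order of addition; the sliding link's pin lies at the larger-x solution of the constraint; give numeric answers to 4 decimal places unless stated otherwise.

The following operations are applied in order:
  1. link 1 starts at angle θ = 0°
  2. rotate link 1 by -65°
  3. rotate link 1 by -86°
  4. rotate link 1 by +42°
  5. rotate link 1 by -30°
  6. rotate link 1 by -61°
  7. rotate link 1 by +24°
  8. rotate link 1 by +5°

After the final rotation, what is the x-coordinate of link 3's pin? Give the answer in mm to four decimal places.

geometry: r = 26 mm, L = 259 mm, e = 12 mm; θ starts at 0°
rotate link 1 by -65°: θ ← 0° -65° = -65°
rotate link 1 by -86°: θ ← -65° -86° = -151°
rotate link 1 by +42°: θ ← -151° +42° = -109°
rotate link 1 by -30°: θ ← -109° -30° = -139°
rotate link 1 by -61°: θ ← -139° -61° = -200°
rotate link 1 by +24°: θ ← -200° +24° = -176°
rotate link 1 by +5°: θ ← -176° +5° = -171°
crank pin P = (r cos θ, r sin θ) = (-25.679897, -4.067296)
h = r sin θ − e = -4.067296 − 12 = -16.067296
x = r cos θ + √(L² − h²) = -25.679897 + 258.501145 = 232.821248

232.8212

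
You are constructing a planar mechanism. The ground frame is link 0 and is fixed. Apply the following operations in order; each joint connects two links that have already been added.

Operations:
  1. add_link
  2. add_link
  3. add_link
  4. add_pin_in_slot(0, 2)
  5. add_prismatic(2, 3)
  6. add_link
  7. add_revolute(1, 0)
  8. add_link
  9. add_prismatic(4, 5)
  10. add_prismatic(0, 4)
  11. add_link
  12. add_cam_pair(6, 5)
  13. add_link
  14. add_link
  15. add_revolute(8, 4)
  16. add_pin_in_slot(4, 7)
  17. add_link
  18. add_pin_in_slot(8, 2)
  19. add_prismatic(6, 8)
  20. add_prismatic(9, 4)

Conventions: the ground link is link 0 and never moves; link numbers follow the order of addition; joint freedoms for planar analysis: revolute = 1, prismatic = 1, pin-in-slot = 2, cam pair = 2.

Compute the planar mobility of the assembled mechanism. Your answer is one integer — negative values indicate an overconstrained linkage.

link 0 = ground. State L|J1|J2 = 1|0|0
+link1  2|0|0
+link2  3|0|0
+link3  4|0|0
PS(0,2) f=2→J2  4|0|1
P(2,3) f=1→J1  4|1|1
+link4  5|1|1
R(1,0) f=1→J1  5|2|1
+link5  6|2|1
P(4,5) f=1→J1  6|3|1
P(0,4) f=1→J1  6|4|1
+link6  7|4|1
C(6,5) f=2→J2  7|4|2
+link7  8|4|2
+link8  9|4|2
R(8,4) f=1→J1  9|5|2
PS(4,7) f=2→J2  9|5|3
+link9  10|5|3
PS(8,2) f=2→J2  10|5|4
P(6,8) f=1→J1  10|6|4
P(9,4) f=1→J1  10|7|4
M = 3(10−1)−2·7−4 = 27−14−4 = 9

M = 9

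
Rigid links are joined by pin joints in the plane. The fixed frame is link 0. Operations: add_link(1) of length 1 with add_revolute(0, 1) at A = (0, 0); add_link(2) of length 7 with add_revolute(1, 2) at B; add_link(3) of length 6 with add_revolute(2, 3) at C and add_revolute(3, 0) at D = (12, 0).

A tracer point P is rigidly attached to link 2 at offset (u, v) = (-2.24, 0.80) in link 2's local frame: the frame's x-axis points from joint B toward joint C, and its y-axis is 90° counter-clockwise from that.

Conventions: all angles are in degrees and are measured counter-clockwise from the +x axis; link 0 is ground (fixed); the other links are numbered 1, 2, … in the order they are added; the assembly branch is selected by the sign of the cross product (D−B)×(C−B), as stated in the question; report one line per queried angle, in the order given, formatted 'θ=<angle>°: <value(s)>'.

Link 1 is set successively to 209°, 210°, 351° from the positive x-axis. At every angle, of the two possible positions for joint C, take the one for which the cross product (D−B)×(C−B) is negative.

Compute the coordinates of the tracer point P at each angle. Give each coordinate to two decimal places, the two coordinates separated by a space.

A=(0,0), D=(12.00,0)
θ=209°: B = A + 1.00·(cos209°, sin209°) = (-0.8746, -0.4848)
θ=209°: |BD| = 12.8837
θ=209°: circle(B,7.00) ∩ circle(D,6.00): a=6.9464, h=0.8647
θ=209°:   candidates: C₊=(6.0343,0.6407) cross=11.141; C₋=(6.0994,-1.0875) cross=-11.141
θ=209°:   branch - wants cross < 0 → take C=(6.0994,-1.0875) (cross=-11.141)
θ=209°: ex = (C−B)/|BC| = (0.9963,-0.0861); ey = (0.0861,0.9963)
θ=209°: P = B + -2.24·ex + 0.80·ey = (-3.0374,0.5051)
θ=210°: B = A + 1.00·(cos210°, sin210°) = (-0.8660, -0.5000)
θ=210°: |BD| = 12.8757
θ=210°: circle(B,7.00) ∩ circle(D,6.00): a=6.9427, h=0.8939
θ=210°:   candidates: C₊=(6.0367,0.6628) cross=11.509; C₋=(6.1061,-1.1236) cross=-11.509
θ=210°:   branch - wants cross < 0 → take C=(6.1061,-1.1236) (cross=-11.509)
θ=210°: ex = (C−B)/|BC| = (0.9960,-0.0891); ey = (0.0891,0.9960)
θ=210°: P = B + -2.24·ex + 0.80·ey = (-3.0259,0.4964)
θ=351°: B = A + 1.00·(cos351°, sin351°) = (0.9877, -0.1564)
θ=351°: |BD| = 11.0134
θ=351°: circle(B,7.00) ∩ circle(D,6.00): a=6.0969, h=3.4392
θ=351°:   candidates: C₊=(7.0351,3.3690) cross=37.877; C₋=(7.1328,-3.5086) cross=-37.877
θ=351°:   branch - wants cross < 0 → take C=(7.1328,-3.5086) (cross=-37.877)
θ=351°: ex = (C−B)/|BC| = (0.8779,-0.4789); ey = (0.4789,0.8779)
θ=351°: P = B + -2.24·ex + 0.80·ey = (-0.5956,1.6186)

θ=209°: -3.04 0.51
θ=210°: -3.03 0.50
θ=351°: -0.60 1.62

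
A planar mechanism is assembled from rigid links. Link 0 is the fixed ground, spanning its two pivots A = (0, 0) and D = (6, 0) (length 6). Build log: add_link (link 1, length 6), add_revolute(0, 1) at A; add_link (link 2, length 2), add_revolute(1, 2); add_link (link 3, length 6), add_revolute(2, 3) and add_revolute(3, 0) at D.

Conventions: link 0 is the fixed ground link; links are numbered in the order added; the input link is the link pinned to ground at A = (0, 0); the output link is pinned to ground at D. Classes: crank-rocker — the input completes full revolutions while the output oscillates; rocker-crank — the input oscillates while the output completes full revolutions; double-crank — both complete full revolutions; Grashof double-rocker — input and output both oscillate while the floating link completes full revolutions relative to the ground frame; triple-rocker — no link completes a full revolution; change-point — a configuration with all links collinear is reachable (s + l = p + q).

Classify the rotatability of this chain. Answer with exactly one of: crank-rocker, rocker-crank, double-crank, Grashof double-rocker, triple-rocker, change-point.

lengths: ground=6, input=6, coupler=2, output=6
sorted: s=2 (shortest), l=6 (longest), p+q=12
s + l = 8 vs p + q = 12
s + l < p + q (Grashof) with shortest = coupler link → Grashof double-rocker

Grashof double-rocker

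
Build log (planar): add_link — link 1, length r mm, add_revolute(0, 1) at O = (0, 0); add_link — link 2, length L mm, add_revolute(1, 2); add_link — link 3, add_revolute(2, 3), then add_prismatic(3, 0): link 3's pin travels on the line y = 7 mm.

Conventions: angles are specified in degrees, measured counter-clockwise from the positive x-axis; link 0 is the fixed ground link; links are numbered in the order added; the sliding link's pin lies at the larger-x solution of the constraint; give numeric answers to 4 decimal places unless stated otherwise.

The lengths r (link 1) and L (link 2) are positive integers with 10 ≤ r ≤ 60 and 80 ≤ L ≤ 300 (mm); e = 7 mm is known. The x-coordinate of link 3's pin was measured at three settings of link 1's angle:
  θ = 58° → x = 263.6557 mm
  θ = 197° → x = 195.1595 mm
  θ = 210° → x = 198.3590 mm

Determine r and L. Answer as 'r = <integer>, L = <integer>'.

constraint per measurement: (x − r cos θ)² + (r sin θ − e)² = L²
subtracting the θ₁ and θ₂ equations cancels the r² and L² terms:
r = (x₁² − x₂²) / (2[(x₁cos θ₁ + e sin θ₁) − (x₂cos θ₂ + e sin θ₂)]) = 47.0000 → r = 47
L² = (x₁ − r cos θ₁)² + (r sin θ₁ − e)² = 58080.9864 → L = 241.0000 → L = 241
check at θ₃=210°: x = 198.3590 (printed 198.3590) ✓

r = 47, L = 241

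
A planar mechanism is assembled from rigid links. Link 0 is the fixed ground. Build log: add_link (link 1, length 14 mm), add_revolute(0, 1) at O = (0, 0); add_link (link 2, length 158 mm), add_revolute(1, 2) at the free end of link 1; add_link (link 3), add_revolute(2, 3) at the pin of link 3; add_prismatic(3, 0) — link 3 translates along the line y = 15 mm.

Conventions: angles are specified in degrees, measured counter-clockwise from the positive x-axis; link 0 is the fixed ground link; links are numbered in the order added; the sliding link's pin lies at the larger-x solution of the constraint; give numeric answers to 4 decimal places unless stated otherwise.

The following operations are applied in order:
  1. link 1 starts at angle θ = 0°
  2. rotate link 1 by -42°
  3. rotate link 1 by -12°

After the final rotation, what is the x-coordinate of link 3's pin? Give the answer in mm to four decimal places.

geometry: r = 14 mm, L = 158 mm, e = 15 mm; θ starts at 0°
rotate link 1 by -42°: θ ← 0° -42° = -42°
rotate link 1 by -12°: θ ← -42° -12° = -54°
crank pin P = (r cos θ, r sin θ) = (8.228994, -11.326238)
h = r sin θ − e = -11.326238 − 15 = -26.326238
x = r cos θ + √(L² − h²) = 8.228994 + 155.791300 = 164.020294

164.0203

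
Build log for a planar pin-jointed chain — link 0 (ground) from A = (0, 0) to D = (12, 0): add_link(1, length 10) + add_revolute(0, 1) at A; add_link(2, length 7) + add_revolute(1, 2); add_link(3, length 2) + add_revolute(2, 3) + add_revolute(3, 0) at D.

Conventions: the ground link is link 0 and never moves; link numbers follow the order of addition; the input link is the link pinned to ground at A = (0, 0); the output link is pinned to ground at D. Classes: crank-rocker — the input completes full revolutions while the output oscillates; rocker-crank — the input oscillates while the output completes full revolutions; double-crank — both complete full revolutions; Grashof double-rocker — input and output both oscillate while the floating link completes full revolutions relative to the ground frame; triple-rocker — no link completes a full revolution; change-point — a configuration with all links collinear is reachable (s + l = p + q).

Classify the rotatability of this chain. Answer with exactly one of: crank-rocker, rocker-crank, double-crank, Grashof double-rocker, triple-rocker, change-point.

lengths: ground=12, input=10, coupler=7, output=2
sorted: s=2 (shortest), l=12 (longest), p+q=17
s + l = 14 vs p + q = 17
s + l < p + q (Grashof) with shortest = output link → rocker-crank

rocker-crank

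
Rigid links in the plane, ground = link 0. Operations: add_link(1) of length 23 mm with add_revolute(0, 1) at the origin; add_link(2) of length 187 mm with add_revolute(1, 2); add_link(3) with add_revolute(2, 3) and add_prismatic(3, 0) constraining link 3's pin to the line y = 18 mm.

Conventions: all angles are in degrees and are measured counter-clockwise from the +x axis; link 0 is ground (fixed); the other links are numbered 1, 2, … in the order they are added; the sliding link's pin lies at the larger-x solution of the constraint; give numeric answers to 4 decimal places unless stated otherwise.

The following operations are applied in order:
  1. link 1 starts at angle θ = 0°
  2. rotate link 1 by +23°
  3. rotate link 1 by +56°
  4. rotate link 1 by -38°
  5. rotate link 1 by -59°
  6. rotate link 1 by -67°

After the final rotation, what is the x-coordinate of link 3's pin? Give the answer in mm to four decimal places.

geometry: r = 23 mm, L = 187 mm, e = 18 mm; θ starts at 0°
rotate link 1 by +23°: θ ← 0° +23° = 23°
rotate link 1 by +56°: θ ← 23° +56° = 79°
rotate link 1 by -38°: θ ← 79° -38° = 41°
rotate link 1 by -59°: θ ← 41° -59° = -18°
rotate link 1 by -67°: θ ← -18° -67° = -85°
crank pin P = (r cos θ, r sin θ) = (2.004582, -22.912478)
h = r sin θ − e = -22.912478 − 18 = -40.912478
x = r cos θ + √(L² − h²) = 2.004582 + 182.469639 = 184.474221

184.4742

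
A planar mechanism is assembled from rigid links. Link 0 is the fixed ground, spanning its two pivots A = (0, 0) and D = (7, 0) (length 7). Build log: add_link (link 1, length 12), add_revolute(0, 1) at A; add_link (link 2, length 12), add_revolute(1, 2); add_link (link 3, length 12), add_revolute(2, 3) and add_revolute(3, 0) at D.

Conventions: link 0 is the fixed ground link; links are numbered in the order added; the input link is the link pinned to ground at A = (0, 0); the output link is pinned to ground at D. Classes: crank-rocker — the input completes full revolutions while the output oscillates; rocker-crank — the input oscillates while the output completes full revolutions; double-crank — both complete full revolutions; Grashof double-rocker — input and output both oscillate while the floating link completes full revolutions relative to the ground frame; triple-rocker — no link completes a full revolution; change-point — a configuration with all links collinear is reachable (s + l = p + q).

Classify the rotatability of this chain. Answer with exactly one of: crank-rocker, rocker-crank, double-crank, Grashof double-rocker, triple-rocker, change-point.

lengths: ground=7, input=12, coupler=12, output=12
sorted: s=7 (shortest), l=12 (longest), p+q=24
s + l = 19 vs p + q = 24
s + l < p + q (Grashof) with shortest = ground link → double-crank

double-crank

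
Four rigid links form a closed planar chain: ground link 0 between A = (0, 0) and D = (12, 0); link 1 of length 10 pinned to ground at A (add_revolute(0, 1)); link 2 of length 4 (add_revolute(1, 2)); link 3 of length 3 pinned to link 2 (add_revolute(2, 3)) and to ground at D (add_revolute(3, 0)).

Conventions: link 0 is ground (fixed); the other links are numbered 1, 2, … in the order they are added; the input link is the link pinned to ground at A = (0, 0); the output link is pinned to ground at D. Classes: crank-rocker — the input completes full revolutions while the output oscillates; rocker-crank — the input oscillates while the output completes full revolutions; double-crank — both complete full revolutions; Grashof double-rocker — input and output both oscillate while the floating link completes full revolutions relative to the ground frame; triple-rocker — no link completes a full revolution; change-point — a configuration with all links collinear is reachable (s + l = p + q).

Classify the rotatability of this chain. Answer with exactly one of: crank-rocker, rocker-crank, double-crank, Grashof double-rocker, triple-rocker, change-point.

lengths: ground=12, input=10, coupler=4, output=3
sorted: s=3 (shortest), l=12 (longest), p+q=14
s + l = 15 vs p + q = 14
s + l > p + q → non-Grashof → no link fully rotates → triple-rocker

triple-rocker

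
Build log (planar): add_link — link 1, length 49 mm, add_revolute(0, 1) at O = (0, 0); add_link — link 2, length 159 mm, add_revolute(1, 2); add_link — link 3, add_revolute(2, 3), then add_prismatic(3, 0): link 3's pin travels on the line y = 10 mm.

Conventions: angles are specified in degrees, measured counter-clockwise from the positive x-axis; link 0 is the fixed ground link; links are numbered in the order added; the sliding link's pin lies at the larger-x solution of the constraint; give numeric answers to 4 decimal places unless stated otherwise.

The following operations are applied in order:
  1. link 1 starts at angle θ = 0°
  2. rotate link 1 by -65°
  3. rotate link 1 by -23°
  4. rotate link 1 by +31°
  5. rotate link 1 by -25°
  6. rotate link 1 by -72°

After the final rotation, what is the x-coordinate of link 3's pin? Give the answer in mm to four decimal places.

geometry: r = 49 mm, L = 159 mm, e = 10 mm; θ starts at 0°
rotate link 1 by -65°: θ ← 0° -65° = -65°
rotate link 1 by -23°: θ ← -65° -23° = -88°
rotate link 1 by +31°: θ ← -88° +31° = -57°
rotate link 1 by -25°: θ ← -57° -25° = -82°
rotate link 1 by -72°: θ ← -82° -72° = -154°
crank pin P = (r cos θ, r sin θ) = (-44.040908, -21.480186)
h = r sin θ − e = -21.480186 − 10 = -31.480186
x = r cos θ + √(L² − h²) = -44.040908 + 155.852488 = 111.811579

111.8116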